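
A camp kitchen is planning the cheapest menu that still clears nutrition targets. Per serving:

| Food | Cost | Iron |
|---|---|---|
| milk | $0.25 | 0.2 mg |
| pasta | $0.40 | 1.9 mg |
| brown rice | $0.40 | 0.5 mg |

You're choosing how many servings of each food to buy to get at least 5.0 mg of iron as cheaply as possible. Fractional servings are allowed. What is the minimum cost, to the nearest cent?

Cost per mg of iron: pasta $0.2105, brown rice $0.8000, milk $1.2500.
With no serving limits, use only pasta: 5.0 mg / 1.9 mg = 2.632 servings × $0.40 = $1.05.

$1.05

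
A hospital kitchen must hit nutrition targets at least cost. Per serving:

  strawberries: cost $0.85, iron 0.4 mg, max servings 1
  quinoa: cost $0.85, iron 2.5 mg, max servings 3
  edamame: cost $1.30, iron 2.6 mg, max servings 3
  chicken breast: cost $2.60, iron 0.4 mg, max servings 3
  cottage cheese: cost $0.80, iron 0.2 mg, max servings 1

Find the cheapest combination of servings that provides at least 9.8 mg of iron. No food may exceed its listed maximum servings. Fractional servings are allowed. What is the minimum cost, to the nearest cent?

Cost per mg of iron: quinoa $0.3400, edamame $0.5000, strawberries $2.1250, cottage cheese $4.0000, chicken breast $6.5000.
Take 3 servings of quinoa: +7.5 mg iron for $2.55 (total $2.55, still need 2.3 mg).
Take 0.8846 servings of edamame: +2.3 mg iron for $1.15 (total $3.70, still need 0.0 mg).
Greedy by cheapest-per-mg is optimal for a single linear constraint, so the minimum cost is $3.70.

$3.70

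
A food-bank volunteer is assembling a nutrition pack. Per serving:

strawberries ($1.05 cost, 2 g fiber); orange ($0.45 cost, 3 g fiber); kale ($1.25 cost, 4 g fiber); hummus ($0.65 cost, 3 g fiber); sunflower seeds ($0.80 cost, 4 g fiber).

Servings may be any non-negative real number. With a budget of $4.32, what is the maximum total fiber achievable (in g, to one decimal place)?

28.8 g

Fiber per dollar: orange 6.667, sunflower seeds 5, hummus 4.615, kale 3.2, strawberries 1.905.
With no serving limits, spend the whole cost allowance on orange: $4.32 / $0.45 × 3 g = 28.8 g.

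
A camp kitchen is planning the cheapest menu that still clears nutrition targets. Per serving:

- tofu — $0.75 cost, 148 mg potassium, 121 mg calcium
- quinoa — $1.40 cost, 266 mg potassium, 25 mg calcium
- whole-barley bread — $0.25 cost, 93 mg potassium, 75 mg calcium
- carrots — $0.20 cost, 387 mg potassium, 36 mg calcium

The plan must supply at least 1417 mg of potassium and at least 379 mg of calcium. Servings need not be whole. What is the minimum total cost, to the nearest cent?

The cheapest plan sits at a corner of the feasible region — with two constraints it uses at most two foods.
tofu only: max(1417/148, 379/121) = 9.574 servings → $7.18.
quinoa only: max(1417/266, 379/25) = 15.16 servings → $21.22.
whole-barley bread only: max(1417/93, 379/75) = 15.24 servings → $3.81.
carrots only: max(1417/387, 379/36) = 10.53 servings → $2.11.
tofu + quinoa with both tight: 2.295 servings and 4.05 servings → $7.39.
tofu + whole-barley bread: intersection lies outside the first quadrant.
tofu + carrots with both tight: 2.305 servings and 2.78 servings → $2.28.
quinoa + whole-barley bread with both tight: 4.03 servings and 3.71 servings → $6.57.
quinoa + carrots with both targets exact would need a negative amount; discard.
whole-barley bread + carrots with both tight: 3.726 servings and 2.766 servings → $1.48.
Cheapest feasible corner: $1.48.

$1.48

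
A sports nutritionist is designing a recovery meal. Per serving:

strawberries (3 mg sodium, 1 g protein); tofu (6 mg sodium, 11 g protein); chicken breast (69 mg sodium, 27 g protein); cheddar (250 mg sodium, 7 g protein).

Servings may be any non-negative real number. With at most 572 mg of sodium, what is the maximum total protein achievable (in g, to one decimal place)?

Protein per mg sodium: tofu 1.833, chicken breast 0.3913, strawberries 0.3333, cheddar 0.028.
With no serving limits, spend the whole sodium allowance on tofu: 572 mg / 6 mg × 11 g = 1048.7 g.

1048.7 g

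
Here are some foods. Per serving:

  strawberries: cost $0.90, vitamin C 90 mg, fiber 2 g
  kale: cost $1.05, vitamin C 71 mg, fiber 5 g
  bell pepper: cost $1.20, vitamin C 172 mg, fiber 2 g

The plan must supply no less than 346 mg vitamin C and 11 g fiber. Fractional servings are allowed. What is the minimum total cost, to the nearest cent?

For a min-cost LP with two ≥-constraints, a basic feasible solution has at most two positive variables.
strawberries only: max(346/90, 11/2) = 5.5 servings → $4.95.
kale only: max(346/71, 11/5) = 4.873 servings → $5.12.
bell pepper only: max(346/172, 11/2) = 5.5 servings → $6.60.
strawberries + kale with both tight: 3.081 servings and 0.9675 servings → $3.79.
strawberries + bell pepper: the both-tight solution has a negative serving — not a feasible corner.
kale + bell pepper with both tight: 1.671 servings and 1.322 servings → $3.34.
Cheapest feasible corner: $3.34.

$3.34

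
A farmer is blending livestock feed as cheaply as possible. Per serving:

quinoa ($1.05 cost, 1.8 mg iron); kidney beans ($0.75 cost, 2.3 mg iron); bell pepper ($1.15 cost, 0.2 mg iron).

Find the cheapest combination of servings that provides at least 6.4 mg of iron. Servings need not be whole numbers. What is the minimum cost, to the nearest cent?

Cost per mg of iron: kidney beans $0.3261, quinoa $0.5833, bell pepper $5.7500.
With no serving limits, use only kidney beans: 6.4 mg / 2.3 mg = 2.783 servings × $0.75 = $2.09.

$2.09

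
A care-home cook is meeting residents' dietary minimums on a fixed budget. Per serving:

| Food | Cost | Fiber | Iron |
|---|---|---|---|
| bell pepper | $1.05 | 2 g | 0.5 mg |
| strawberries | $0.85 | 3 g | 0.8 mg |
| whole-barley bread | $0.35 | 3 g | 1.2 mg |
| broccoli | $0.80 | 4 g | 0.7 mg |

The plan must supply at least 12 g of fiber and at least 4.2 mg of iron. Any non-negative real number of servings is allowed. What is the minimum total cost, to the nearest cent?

This is a tiny linear program; its minimum lies at a vertex of the feasible set. List the vertices and price them.
bell pepper only: max(12/2, 4.2/0.5) = 8.4 servings → $8.82.
strawberries only: max(12/3, 4.2/0.8) = 5.25 servings → $4.46.
whole-barley bread only: max(12/3, 4.2/1.2) = 4 servings → $1.40.
broccoli only: max(12/4, 4.2/0.7) = 6 servings → $4.80.
bell pepper + strawberries: intersection lies outside the first quadrant.
bell pepper + whole-barley bread with both tight: 2 servings and 2.667 servings → $3.03.
bell pepper + broccoli: the both-tight solution has a negative serving — not a feasible corner.
strawberries + whole-barley bread with both tight: 1.5 servings and 2.5 servings → $2.15.
strawberries + broccoli with both targets exact would need a negative amount; discard.
whole-barley bread + broccoli with both tight: 3.111 servings and 0.6667 servings → $1.62.
Cheapest feasible corner: $1.40.

$1.40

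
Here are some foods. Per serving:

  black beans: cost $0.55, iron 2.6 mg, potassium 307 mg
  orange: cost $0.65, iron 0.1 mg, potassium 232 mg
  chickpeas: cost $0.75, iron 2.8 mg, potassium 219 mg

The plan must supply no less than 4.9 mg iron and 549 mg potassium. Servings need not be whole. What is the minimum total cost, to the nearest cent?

$1.04

Two binding constraints pin down two serving amounts, so the optimal mix uses at most two foods. The candidates are each food alone (scaled to the tighter of iron/potassium) and each pair with both constraints tight.
black beans only: max(4.9/2.6, 549/307) = 1.885 servings → $1.04.
orange only: max(4.9/0.1, 549/232) = 49 servings → $31.85.
chickpeas only: max(4.9/2.8, 549/219) = 2.507 servings → $1.88.
black beans + orange: intersection lies outside the first quadrant.
black beans + chickpeas with both tight: 1.599 servings and 0.265 servings → $1.08.
orange + chickpeas with both tight: 0.7394 servings and 1.724 servings → $1.77.
Cheapest feasible corner: $1.04.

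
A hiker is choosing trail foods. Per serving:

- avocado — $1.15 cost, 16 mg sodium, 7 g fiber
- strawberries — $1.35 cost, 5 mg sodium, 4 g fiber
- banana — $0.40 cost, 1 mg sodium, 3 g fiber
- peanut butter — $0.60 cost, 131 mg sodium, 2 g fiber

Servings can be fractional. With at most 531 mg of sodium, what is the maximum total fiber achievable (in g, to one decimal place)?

Fiber per mg sodium: banana 3, strawberries 0.8, avocado 0.4375, peanut butter 0.01527.
With no serving limits, spend the whole sodium allowance on banana: 531 mg / 1 mg × 3 g = 1593.0 g.

1593.0 g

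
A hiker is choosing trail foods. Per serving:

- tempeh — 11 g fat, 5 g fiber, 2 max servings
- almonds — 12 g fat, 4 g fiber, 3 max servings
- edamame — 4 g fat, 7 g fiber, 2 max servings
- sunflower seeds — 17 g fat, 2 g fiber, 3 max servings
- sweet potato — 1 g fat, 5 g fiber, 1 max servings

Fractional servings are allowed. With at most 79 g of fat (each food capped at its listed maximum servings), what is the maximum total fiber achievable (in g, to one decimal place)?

Fiber per g fat: sweet potato 5, edamame 1.75, tempeh 0.4545, almonds 0.3333, sunflower seeds 0.1176.
Take 1 serving of sweet potato: uses 1 g fat, +5.0 g fiber (running total 5.0 g).
Take 2 servings of edamame: uses 8 g fat, +14.0 g fiber (running total 19.0 g).
Take 2 servings of tempeh: uses 22 g fat, +10.0 g fiber (running total 29.0 g).
Take 3 servings of almonds: uses 36 g fat, +12.0 g fiber (running total 41.0 g).
Take 0.7059 servings of sunflower seeds: uses 12 g fat, +1.4 g fiber (running total 42.4 g).
Filling greedily by fiber-per-g fat is optimal for one linear limit, giving 42.4 g.

42.4 g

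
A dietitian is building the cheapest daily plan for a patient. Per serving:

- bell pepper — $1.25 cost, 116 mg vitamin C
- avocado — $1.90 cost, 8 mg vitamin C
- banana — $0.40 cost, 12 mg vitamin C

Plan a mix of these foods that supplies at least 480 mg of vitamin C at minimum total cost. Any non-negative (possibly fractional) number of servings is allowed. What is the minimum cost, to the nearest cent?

Cost per mg of vitamin C: bell pepper $0.0108, banana $0.0333, avocado $0.2375.
With no serving limits, use only bell pepper: 480 mg / 116 mg = 4.138 servings × $1.25 = $5.17.

$5.17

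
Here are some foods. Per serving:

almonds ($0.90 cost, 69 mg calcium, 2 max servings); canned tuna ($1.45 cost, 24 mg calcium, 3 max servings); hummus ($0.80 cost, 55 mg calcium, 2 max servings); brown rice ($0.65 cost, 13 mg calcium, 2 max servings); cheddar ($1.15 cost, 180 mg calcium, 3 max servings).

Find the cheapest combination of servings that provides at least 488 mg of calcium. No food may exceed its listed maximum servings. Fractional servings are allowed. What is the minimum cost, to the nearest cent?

Cost per mg of calcium: cheddar $0.0064, almonds $0.0130, hummus $0.0145, brown rice $0.0500, canned tuna $0.0604.
Take 2.711 servings of cheddar: +488.0 mg calcium for $3.12 (total $3.12, still need 0.0 mg).
Greedy by cheapest-per-mg is optimal for a single linear constraint, so the minimum cost is $3.12.

$3.12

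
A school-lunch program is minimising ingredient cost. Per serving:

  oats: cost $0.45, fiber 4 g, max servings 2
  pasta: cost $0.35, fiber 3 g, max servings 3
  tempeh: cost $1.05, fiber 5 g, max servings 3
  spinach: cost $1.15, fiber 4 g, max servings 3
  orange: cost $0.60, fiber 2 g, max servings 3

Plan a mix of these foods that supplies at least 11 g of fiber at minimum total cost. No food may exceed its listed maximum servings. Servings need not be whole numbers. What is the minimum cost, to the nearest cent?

Cost per g of fiber: oats $0.1125, pasta $0.1167, tempeh $0.2100, spinach $0.2875, orange $0.3000.
Take 2 servings of oats: +8.0 g fiber for $0.90 (total $0.90, still need 3.0 g).
Take 1 serving of pasta: +3.0 g fiber for $0.35 (total $1.25, still need 0.0 g).
Greedy by cheapest-per-g is optimal for a single linear constraint, so the minimum cost is $1.25.

$1.25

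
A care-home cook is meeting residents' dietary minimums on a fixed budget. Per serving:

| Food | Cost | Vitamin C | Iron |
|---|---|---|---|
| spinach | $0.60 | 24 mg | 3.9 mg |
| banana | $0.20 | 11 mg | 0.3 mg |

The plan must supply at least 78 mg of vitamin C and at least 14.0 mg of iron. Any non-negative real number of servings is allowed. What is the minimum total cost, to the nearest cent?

Minimising a linear cost over {vitamin C ≥ 78, iron ≥ 14.0, servings ≥ 0} — the optimum is at a vertex, using one or two foods.
spinach only: max(78/24, 14.0/3.9) = 3.59 servings → $2.15.
banana only: max(78/11, 14.0/0.3) = 46.67 servings → $9.33.
spinach + banana: the both-tight solution has a negative serving — not a feasible corner.
So the least-cost plan costs $2.15.

$2.15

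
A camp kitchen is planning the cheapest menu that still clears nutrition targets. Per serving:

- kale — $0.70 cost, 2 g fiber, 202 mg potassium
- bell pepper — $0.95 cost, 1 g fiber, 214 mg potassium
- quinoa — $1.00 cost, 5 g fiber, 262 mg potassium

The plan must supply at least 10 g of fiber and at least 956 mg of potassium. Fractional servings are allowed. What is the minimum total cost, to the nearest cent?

$3.33

A basic optimal solution has at most two foods positive. Try each food alone and each pair with both targets met exactly.
kale only: max(10/2, 956/202) = 5 servings → $3.50.
bell pepper only: max(10/1, 956/214) = 10 servings → $9.50.
quinoa only: max(10/5, 956/262) = 3.649 servings → $3.65.
kale + bell pepper with both targets exact would need a negative amount; discard.
kale + quinoa with both tight: 4.444 servings and 0.2222 servings → $3.33.
bell pepper + quinoa with both tight: 2.673 servings and 1.465 servings → $4.00.
So the least-cost plan costs $3.33.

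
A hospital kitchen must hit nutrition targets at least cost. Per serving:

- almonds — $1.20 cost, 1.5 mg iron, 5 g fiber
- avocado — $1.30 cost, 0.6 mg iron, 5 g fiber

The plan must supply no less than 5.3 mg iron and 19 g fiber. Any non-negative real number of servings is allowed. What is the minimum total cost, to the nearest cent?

$4.56

Two binding constraints pin down two serving amounts, so the optimal mix uses at most two foods. The candidates are each food alone (scaled to the tighter of iron/fiber) and each pair with both constraints tight.
almonds only: max(5.3/1.5, 19/5) = 3.8 servings → $4.56.
avocado only: max(5.3/0.6, 19/5) = 8.833 servings → $11.48.
almonds + avocado with both tight: 3.356 servings and 0.4444 servings → $4.60.
So the least-cost plan costs $4.56.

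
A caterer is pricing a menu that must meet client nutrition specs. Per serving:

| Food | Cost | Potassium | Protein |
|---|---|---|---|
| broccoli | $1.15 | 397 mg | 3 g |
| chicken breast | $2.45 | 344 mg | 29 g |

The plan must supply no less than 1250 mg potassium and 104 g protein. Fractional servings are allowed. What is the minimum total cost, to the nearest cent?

$8.83

Minimising a linear cost over {potassium ≥ 1250, protein ≥ 104, servings ≥ 0} — the optimum is at a vertex, using one or two foods.
broccoli only: max(1250/397, 104/3) = 34.67 servings → $39.87.
chicken breast only: max(1250/344, 104/29) = 3.634 servings → $8.90.
broccoli + chicken breast with both tight: 0.04522 servings and 3.582 servings → $8.83.
So the least-cost plan costs $8.83.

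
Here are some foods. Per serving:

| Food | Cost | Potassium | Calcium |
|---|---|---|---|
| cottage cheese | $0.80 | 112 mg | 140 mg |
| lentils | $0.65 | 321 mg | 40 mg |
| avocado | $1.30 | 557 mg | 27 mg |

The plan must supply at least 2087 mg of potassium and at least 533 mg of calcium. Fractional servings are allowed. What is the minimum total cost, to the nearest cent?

$5.47

Check every corner: each single food scaled to meet both minima, and each pair solved so both constraints bind.
cottage cheese only: max(2087/112, 533/140) = 18.63 servings → $14.91.
lentils only: max(2087/321, 533/40) = 13.32 servings → $8.66.
avocado only: max(2087/557, 533/27) = 19.74 servings → $25.66.
cottage cheese + lentils with both tight: 2.165 servings and 5.746 servings → $5.47.
cottage cheese + avocado with both tight: 3.209 servings and 3.102 servings → $6.60.
lentils + avocado: the both-tight solution has a negative serving — not a feasible corner.
Cheapest feasible corner: $5.47.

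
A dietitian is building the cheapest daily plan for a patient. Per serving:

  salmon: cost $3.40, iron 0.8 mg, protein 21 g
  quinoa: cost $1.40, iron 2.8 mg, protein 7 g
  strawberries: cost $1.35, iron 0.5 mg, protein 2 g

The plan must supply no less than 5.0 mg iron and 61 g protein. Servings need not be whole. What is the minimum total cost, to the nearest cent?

$10.16

Two binding constraints pin down two serving amounts, so the optimal mix uses at most two foods. The candidates are each food alone (scaled to the tighter of iron/protein) and each pair with both constraints tight.
salmon only: max(5.0/0.8, 61/21) = 6.25 servings → $21.25.
quinoa only: max(5.0/2.8, 61/7) = 8.714 servings → $12.20.
strawberries only: max(5.0/0.5, 61/2) = 30.5 servings → $41.17.
salmon + quinoa with both tight: 2.553 servings and 1.056 servings → $10.16.
salmon + strawberries with both tight: 2.303 servings and 6.315 servings → $16.36.
quinoa + strawberries: intersection lies outside the first quadrant.
Cheapest feasible corner: $10.16.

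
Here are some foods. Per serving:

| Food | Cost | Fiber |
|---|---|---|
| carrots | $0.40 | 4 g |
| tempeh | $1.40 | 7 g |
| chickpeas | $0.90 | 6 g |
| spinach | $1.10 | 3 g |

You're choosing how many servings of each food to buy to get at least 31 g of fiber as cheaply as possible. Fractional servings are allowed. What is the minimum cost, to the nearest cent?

Cost per g of fiber: carrots $0.1000, chickpeas $0.1500, tempeh $0.2000, spinach $0.3667.
With no serving limits, use only carrots: 31 g / 4 g = 7.75 servings × $0.40 = $3.10.

$3.10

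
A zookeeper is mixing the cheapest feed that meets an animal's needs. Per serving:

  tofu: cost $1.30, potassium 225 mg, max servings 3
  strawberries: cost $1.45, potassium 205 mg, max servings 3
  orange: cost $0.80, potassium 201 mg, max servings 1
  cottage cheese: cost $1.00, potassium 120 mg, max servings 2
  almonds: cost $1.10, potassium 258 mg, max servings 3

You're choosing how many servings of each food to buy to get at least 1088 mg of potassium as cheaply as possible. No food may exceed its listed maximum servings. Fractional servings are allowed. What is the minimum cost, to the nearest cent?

$4.75

Cost per mg of potassium: orange $0.0040, almonds $0.0043, tofu $0.0058, strawberries $0.0071, cottage cheese $0.0083.
Take 1 serving of orange: +201.0 mg potassium for $0.80 (total $0.80, still need 887.0 mg).
Take 3 servings of almonds: +774.0 mg potassium for $3.30 (total $4.10, still need 113.0 mg).
Take 0.5022 servings of tofu: +113.0 mg potassium for $0.65 (total $4.75, still need 0.0 mg).
Filling from the cheapest source first is optimal under one linear minimum: $4.75.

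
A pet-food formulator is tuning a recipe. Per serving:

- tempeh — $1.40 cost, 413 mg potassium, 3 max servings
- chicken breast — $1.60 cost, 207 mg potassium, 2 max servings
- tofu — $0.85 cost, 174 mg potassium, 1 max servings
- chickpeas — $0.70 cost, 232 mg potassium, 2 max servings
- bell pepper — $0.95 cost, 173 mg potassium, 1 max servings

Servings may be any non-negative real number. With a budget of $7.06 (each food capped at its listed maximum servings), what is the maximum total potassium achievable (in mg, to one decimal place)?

1988.1 mg

Potassium per dollar: chickpeas 331.4, tempeh 295, tofu 204.7, bell pepper 182.1, chicken breast 129.4.
Take 2 servings of chickpeas: spends $1.40, +464.0 mg potassium (running total 464.0 mg).
Take 3 servings of tempeh: spends $4.20, +1239.0 mg potassium (running total 1703.0 mg).
Take 1 serving of tofu: spends $0.85, +174.0 mg potassium (running total 1877.0 mg).
Take 0.6421 servings of bell pepper: spends $0.61, +111.1 mg potassium (running total 1988.1 mg).
Greedy by best ratio exhausts the cost allowance optimally: 1988.1 mg.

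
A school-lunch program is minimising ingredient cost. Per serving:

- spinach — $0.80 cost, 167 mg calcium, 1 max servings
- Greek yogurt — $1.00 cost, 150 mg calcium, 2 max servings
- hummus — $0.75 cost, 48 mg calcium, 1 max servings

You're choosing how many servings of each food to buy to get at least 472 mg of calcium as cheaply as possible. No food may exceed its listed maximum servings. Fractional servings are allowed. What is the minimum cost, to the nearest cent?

$2.88

Cost per mg of calcium: spinach $0.0048, Greek yogurt $0.0067, hummus $0.0156.
Take 1 serving of spinach: +167.0 mg calcium for $0.80 (total $0.80, still need 305.0 mg).
Take 2 servings of Greek yogurt: +300.0 mg calcium for $2.00 (total $2.80, still need 5.0 mg).
Take 0.1042 servings of hummus: +5.0 mg calcium for $0.08 (total $2.88, still need 0.0 mg).
Filling from the cheapest source first is optimal under one linear minimum: $2.88.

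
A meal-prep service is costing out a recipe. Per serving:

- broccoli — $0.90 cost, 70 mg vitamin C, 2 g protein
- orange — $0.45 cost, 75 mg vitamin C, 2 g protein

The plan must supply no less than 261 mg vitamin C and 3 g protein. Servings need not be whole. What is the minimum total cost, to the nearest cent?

$1.57

Compare the cost at each extreme point of the feasible region.
broccoli only: max(261/70, 3/2) = 3.729 servings → $3.36.
orange only: max(261/75, 3/2) = 3.48 servings → $1.57.
broccoli + orange with both targets exact would need a negative amount; discard.
The minimum over all feasible corners is $1.57.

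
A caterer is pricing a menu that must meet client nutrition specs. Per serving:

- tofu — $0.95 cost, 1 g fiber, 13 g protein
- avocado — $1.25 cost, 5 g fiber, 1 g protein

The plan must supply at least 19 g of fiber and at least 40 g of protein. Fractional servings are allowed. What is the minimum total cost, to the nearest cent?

$6.73

With two linear requirements the optimum uses one or two foods; enumerate the corners.
tofu only: max(19/1, 40/13) = 19 servings → $18.05.
avocado only: max(19/5, 40/1) = 40 servings → $50.00.
tofu + avocado with both tight: 2.828 servings and 3.234 servings → $6.73.
So the least-cost plan costs $6.73.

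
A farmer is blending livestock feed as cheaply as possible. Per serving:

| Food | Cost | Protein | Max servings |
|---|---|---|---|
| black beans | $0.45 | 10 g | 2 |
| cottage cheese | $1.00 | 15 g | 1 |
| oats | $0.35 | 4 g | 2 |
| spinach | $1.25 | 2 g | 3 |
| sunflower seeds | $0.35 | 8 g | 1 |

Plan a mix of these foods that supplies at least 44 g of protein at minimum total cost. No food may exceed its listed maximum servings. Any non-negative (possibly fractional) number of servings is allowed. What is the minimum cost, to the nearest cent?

$2.34

Cost per g of protein: sunflower seeds $0.0437, black beans $0.0450, cottage cheese $0.0667, oats $0.0875, spinach $0.6250.
Take 1 serving of sunflower seeds: +8.0 g protein for $0.35 (total $0.35, still need 36.0 g).
Take 2 servings of black beans: +20.0 g protein for $0.90 (total $1.25, still need 16.0 g).
Take 1 serving of cottage cheese: +15.0 g protein for $1.00 (total $2.25, still need 1.0 g).
Take 0.25 servings of oats: +1.0 g protein for $0.09 (total $2.34, still need 0.0 g).
Greedy by cheapest-per-g is optimal for a single linear constraint, so the minimum cost is $2.34.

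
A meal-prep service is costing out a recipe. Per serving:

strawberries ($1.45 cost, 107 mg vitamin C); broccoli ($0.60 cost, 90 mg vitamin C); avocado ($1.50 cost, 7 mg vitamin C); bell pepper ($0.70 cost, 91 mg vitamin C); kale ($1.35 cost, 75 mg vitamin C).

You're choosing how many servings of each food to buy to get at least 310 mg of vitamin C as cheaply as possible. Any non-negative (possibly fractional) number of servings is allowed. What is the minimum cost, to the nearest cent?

Cost per mg of vitamin C: broccoli $0.0067, bell pepper $0.0077, strawberries $0.0136, kale $0.0180, avocado $0.2143.
With no serving limits, use only broccoli: 310 mg / 90 mg = 3.444 servings × $0.60 = $2.07.

$2.07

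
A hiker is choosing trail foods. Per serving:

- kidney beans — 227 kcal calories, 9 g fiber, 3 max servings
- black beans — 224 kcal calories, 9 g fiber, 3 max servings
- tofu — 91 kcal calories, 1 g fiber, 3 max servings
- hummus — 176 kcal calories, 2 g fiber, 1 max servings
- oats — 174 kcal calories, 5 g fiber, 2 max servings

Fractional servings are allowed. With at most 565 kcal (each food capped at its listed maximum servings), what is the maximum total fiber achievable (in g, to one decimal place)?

22.7 g

Fiber per kcal: black beans 0.04018, kidney beans 0.03965, oats 0.02874, hummus 0.01136, tofu 0.01099.
Take 2.522 servings of black beans: uses 565 kcal, +22.7 g fiber (running total 22.7 g).
Greedy by best ratio exhausts the calories allowance optimally: 22.7 g.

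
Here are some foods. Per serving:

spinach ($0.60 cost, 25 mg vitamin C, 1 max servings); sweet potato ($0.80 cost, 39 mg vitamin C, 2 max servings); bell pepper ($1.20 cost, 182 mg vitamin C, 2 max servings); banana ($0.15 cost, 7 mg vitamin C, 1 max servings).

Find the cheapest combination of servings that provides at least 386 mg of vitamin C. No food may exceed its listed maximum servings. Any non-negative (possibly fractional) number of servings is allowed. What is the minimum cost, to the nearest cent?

$2.85

Cost per mg of vitamin C: bell pepper $0.0066, sweet potato $0.0205, banana $0.0214, spinach $0.0240.
Take 2 servings of bell pepper: +364.0 mg vitamin C for $2.40 (total $2.40, still need 22.0 mg).
Take 0.5641 servings of sweet potato: +22.0 mg vitamin C for $0.45 (total $2.85, still need 0.0 mg).
Greedy by cheapest-per-mg is optimal for a single linear constraint, so the minimum cost is $2.85.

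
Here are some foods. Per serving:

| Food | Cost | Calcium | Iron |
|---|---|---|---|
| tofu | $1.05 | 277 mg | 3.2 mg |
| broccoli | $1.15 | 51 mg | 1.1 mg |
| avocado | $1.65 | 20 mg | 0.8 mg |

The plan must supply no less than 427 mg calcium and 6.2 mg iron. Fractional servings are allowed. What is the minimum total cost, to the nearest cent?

For a min-cost LP with two ≥-constraints, a basic feasible solution has at most two positive variables.
tofu only: max(427/277, 6.2/3.2) = 1.938 servings → $2.03.
broccoli only: max(427/51, 6.2/1.1) = 8.373 servings → $9.63.
avocado only: max(427/20, 6.2/0.8) = 21.35 servings → $35.23.
tofu + broccoli with both tight: 1.085 servings and 2.481 servings → $3.99.
tofu + avocado with both tight: 1.381 servings and 2.227 servings → $5.12.
broccoli + avocado: the both-tight solution has a negative serving — not a feasible corner.
So the least-cost plan costs $2.03.

$2.03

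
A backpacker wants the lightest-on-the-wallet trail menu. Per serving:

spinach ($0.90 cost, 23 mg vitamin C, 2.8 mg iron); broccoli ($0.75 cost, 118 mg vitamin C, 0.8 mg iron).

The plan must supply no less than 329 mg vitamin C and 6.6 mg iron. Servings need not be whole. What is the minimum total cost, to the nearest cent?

$3.34

Minimising a linear cost over {vitamin C ≥ 329, iron ≥ 6.6, servings ≥ 0} — the optimum is at a vertex, using one or two foods.
spinach only: max(329/23, 6.6/2.8) = 14.3 servings → $12.87.
broccoli only: max(329/118, 6.6/0.8) = 8.25 servings → $6.19.
spinach + broccoli with both tight: 1.653 servings and 2.466 servings → $3.34.
So the least-cost plan costs $3.34.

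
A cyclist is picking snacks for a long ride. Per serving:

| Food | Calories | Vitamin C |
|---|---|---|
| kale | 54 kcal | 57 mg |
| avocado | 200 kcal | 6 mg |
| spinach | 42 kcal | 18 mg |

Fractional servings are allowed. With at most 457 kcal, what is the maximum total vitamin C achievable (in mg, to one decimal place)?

Vitamin C per kcal: kale 1.056, spinach 0.4286, avocado 0.03.
With no serving limits, spend the whole calories allowance on kale: 457 kcal / 54 kcal × 57 mg = 482.4 mg.

482.4 mg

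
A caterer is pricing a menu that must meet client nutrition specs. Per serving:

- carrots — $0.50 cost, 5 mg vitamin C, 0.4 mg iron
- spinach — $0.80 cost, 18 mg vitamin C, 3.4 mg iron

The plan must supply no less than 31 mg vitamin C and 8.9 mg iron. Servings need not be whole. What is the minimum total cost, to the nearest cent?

Check every corner: each single food scaled to meet both minima, and each pair solved so both constraints bind.
carrots only: max(31/5, 8.9/0.4) = 22.25 servings → $11.12.
spinach only: max(31/18, 8.9/3.4) = 2.618 servings → $2.09.
carrots + spinach with both targets exact would need a negative amount; discard.
The minimum over all feasible corners is $2.09.

$2.09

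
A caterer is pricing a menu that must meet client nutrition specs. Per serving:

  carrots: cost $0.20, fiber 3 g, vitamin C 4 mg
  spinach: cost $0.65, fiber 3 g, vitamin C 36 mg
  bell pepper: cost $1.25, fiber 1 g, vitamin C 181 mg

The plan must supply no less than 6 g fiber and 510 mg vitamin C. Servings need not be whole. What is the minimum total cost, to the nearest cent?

$3.71

With two linear requirements the optimum uses one or two foods; enumerate the corners.
carrots only: max(6/3, 510/4) = 127.5 servings → $25.50.
spinach only: max(6/3, 510/36) = 14.17 servings → $9.21.
bell pepper only: max(6/1, 510/181) = 6 servings → $7.50.
carrots + spinach: intersection lies outside the first quadrant.
carrots + bell pepper with both tight: 1.069 servings and 2.794 servings → $3.71.
spinach + bell pepper with both tight: 1.136 servings and 2.592 servings → $3.98.
So the least-cost plan costs $3.71.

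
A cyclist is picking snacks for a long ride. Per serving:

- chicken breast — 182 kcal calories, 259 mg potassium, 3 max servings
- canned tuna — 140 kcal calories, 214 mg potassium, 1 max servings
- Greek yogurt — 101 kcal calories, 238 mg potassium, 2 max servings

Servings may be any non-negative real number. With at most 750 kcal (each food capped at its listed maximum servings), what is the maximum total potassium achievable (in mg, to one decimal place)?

1270.6 mg

Potassium per kcal: Greek yogurt 2.356, canned tuna 1.529, chicken breast 1.423.
Take 2 servings of Greek yogurt: uses 202 kcal, +476.0 mg potassium (running total 476.0 mg).
Take 1 serving of canned tuna: uses 140 kcal, +214.0 mg potassium (running total 690.0 mg).
Take 2.242 servings of chicken breast: uses 408 kcal, +580.6 mg potassium (running total 1270.6 mg).
Filling greedily by potassium-per-kcal is optimal for one linear limit, giving 1270.6 mg.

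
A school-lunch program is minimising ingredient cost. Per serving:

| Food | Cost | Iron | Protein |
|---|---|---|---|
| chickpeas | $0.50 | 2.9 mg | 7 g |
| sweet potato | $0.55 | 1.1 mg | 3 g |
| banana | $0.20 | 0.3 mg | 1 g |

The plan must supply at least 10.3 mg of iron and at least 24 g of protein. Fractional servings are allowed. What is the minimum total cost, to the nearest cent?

$1.78

For a min-cost LP with two ≥-constraints, a basic feasible solution has at most two positive variables.
chickpeas only: max(10.3/2.9, 24/7) = 3.552 servings → $1.78.
sweet potato only: max(10.3/1.1, 24/3) = 9.364 servings → $5.15.
banana only: max(10.3/0.3, 24/1) = 34.33 servings → $6.87.
chickpeas + sweet potato: intersection lies outside the first quadrant.
chickpeas + banana with both targets exact would need a negative amount; discard.
sweet potato + banana: the both-tight solution has a negative serving — not a feasible corner.
So the least-cost plan costs $1.78.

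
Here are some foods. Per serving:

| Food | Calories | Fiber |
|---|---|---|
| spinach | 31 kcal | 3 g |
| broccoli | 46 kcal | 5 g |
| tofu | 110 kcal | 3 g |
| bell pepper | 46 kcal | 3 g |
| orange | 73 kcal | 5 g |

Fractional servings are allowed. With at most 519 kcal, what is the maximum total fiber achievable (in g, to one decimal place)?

Fiber per kcal: broccoli 0.1087, spinach 0.09677, orange 0.06849, bell pepper 0.06522, tofu 0.02727.
With no serving limits, spend the whole calories allowance on broccoli: 519 kcal / 46 kcal × 5 g = 56.4 g.

56.4 g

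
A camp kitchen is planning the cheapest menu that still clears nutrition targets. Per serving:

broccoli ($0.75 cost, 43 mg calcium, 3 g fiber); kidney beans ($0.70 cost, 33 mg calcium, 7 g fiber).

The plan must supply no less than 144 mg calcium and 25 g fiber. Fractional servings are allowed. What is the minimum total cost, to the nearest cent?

An LP optimum is at a vertex; with two nutrient constraints at most two foods are used. Check each candidate.
broccoli only: max(144/43, 25/3) = 8.333 servings → $6.25.
kidney beans only: max(144/33, 25/7) = 4.364 servings → $3.05.
broccoli + kidney beans with both tight: 0.9059 servings and 3.183 servings → $2.91.
So the least-cost plan costs $2.91.

$2.91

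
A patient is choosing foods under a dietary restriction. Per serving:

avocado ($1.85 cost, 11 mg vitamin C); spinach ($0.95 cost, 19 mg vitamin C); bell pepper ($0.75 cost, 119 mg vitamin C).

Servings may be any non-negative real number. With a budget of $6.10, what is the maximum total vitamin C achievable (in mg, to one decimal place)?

967.9 mg

Vitamin C per dollar: bell pepper 158.7, spinach 20, avocado 5.946.
With no serving limits, spend the whole cost allowance on bell pepper: $6.10 / $0.75 × 119 mg = 967.9 mg.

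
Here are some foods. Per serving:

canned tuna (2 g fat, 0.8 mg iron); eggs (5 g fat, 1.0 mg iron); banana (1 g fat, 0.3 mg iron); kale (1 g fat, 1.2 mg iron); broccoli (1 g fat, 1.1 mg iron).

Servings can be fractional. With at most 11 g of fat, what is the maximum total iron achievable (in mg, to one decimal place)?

Iron per g fat: kale 1.2, broccoli 1.1, canned tuna 0.4, banana 0.3, eggs 0.2.
With no serving limits, spend the whole fat allowance on kale: 11 g / 1 g × 1.2 mg = 13.2 mg.

13.2 mg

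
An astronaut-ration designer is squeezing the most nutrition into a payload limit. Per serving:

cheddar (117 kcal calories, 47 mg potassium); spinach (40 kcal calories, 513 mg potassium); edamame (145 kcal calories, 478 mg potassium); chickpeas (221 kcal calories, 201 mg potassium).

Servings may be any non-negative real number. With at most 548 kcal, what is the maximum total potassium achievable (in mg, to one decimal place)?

Potassium per kcal: spinach 12.82, edamame 3.297, chickpeas 0.9095, cheddar 0.4017.
With no serving limits, spend the whole calories allowance on spinach: 548 kcal / 40 kcal × 513 mg = 7028.1 mg.

7028.1 mg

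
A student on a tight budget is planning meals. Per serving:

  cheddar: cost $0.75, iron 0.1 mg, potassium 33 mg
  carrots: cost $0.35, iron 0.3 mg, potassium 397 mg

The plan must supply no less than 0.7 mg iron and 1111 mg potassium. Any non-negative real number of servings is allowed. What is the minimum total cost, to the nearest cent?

Minimising a linear cost over {iron ≥ 0.7, potassium ≥ 1111, servings ≥ 0} — the optimum is at a vertex, using one or two foods.
cheddar only: max(0.7/0.1, 1111/33) = 33.67 servings → $25.25.
carrots only: max(0.7/0.3, 1111/397) = 2.798 servings → $0.98.
cheddar + carrots: intersection lies outside the first quadrant.
So the least-cost plan costs $0.98.

$0.98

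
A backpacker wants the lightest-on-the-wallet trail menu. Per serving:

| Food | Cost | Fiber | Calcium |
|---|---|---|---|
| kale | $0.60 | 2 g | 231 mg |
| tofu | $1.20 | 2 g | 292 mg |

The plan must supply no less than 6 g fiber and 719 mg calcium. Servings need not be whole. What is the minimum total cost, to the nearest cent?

$1.87

The cheapest plan sits at a corner of the feasible region — with two constraints it uses at most two foods.
kale only: max(6/2, 719/231) = 3.113 servings → $1.87.
tofu only: max(6/2, 719/292) = 3 servings → $3.60.
kale + tofu with both tight: 2.574 servings and 0.4262 servings → $2.06.
The minimum over all feasible corners is $1.87.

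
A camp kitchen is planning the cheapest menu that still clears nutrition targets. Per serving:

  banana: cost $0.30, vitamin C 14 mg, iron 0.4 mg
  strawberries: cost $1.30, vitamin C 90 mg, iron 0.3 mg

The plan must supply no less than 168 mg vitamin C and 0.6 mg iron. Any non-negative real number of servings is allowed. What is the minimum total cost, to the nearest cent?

$2.44

Check every corner: each single food scaled to meet both minima, and each pair solved so both constraints bind.
banana only: max(168/14, 0.6/0.4) = 12 servings → $3.60.
strawberries only: max(168/90, 0.6/0.3) = 2 servings → $2.60.
banana + strawberries with both tight: 0.1132 servings and 1.849 servings → $2.44.
Cheapest feasible corner: $2.44.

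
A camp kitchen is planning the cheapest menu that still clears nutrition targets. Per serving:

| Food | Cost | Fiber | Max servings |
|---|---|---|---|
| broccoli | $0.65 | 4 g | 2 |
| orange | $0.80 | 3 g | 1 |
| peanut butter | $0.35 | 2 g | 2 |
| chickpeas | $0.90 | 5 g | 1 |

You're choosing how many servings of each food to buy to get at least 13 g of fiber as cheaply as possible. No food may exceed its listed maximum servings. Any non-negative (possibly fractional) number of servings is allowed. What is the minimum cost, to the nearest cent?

$2.18

Cost per g of fiber: broccoli $0.1625, peanut butter $0.1750, chickpeas $0.1800, orange $0.2667.
Take 2 servings of broccoli: +8.0 g fiber for $1.30 (total $1.30, still need 5.0 g).
Take 2 servings of peanut butter: +4.0 g fiber for $0.70 (total $2.00, still need 1.0 g).
Take 0.2 servings of chickpeas: +1.0 g fiber for $0.18 (total $2.18, still need 0.0 g).
Filling from the cheapest source first is optimal under one linear minimum: $2.18.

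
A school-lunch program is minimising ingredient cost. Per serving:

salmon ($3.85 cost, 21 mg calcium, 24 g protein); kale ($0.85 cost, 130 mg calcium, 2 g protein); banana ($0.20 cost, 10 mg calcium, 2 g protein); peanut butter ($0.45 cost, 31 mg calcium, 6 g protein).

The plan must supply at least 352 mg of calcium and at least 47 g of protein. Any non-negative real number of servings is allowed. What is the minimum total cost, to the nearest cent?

salmon only: max(352/21, 47/24) = 16.76 servings → $64.53.
kale only: max(352/130, 47/2) = 23.5 servings → $19.98.
banana only: max(352/10, 47/2) = 35.2 servings → $7.04.
peanut butter only: max(352/31, 47/6) = 11.35 servings → $5.11.
salmon + kale with both tight: 1.756 servings and 2.424 servings → $8.82.
salmon + banana: intersection lies outside the first quadrant.
salmon + peanut butter: intersection lies outside the first quadrant.
kale + banana with both tight: 0.975 servings and 22.52 servings → $5.33.
kale + peanut butter with both tight: 0.9123 servings and 7.529 servings → $4.16.
banana + peanut butter: intersection lies outside the first quadrant.
So the least-cost plan costs $4.16.

$4.16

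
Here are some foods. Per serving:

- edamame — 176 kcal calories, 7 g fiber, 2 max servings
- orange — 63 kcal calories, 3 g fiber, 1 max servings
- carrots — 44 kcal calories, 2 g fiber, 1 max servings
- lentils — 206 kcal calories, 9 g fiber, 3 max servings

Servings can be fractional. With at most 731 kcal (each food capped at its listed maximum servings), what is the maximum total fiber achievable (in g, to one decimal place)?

Fiber per kcal: orange 0.04762, carrots 0.04545, lentils 0.04369, edamame 0.03977.
Take 1 serving of orange: uses 63 kcal, +3.0 g fiber (running total 3.0 g).
Take 1 serving of carrots: uses 44 kcal, +2.0 g fiber (running total 5.0 g).
Take 3 servings of lentils: uses 618 kcal, +27.0 g fiber (running total 32.0 g).
Take 0.03409 servings of edamame: uses 6 kcal, +0.2 g fiber (running total 32.2 g).
Greedy by best ratio exhausts the calories allowance optimally: 32.2 g.

32.2 g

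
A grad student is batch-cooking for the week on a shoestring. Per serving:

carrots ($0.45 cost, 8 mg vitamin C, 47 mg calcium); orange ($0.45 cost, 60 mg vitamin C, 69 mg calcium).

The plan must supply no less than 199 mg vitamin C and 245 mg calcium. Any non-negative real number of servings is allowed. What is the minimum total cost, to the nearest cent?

At the optimum either one food covers both requirements or two foods hit both targets exactly; no other combination can be cheaper.
carrots only: max(199/8, 245/47) = 24.88 servings → $11.19.
orange only: max(199/60, 245/69) = 3.551 servings → $1.60.
carrots + orange with both tight: 0.4272 servings and 3.26 servings → $1.66.
The minimum over all feasible corners is $1.60.

$1.60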